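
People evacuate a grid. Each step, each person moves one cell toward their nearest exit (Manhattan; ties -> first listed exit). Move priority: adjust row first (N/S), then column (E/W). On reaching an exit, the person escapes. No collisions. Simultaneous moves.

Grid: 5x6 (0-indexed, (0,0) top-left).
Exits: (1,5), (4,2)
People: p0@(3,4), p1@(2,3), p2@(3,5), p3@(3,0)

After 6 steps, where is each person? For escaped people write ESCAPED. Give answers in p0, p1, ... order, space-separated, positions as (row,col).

Step 1: p0:(3,4)->(2,4) | p1:(2,3)->(1,3) | p2:(3,5)->(2,5) | p3:(3,0)->(4,0)
Step 2: p0:(2,4)->(1,4) | p1:(1,3)->(1,4) | p2:(2,5)->(1,5)->EXIT | p3:(4,0)->(4,1)
Step 3: p0:(1,4)->(1,5)->EXIT | p1:(1,4)->(1,5)->EXIT | p2:escaped | p3:(4,1)->(4,2)->EXIT

ESCAPED ESCAPED ESCAPED ESCAPED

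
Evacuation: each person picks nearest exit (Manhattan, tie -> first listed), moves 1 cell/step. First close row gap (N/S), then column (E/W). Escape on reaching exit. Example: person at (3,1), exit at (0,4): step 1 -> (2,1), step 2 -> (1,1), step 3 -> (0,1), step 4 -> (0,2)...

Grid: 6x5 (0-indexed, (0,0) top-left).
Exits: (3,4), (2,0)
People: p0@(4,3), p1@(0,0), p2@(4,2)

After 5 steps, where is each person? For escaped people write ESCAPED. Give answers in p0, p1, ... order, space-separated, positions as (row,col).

Step 1: p0:(4,3)->(3,3) | p1:(0,0)->(1,0) | p2:(4,2)->(3,2)
Step 2: p0:(3,3)->(3,4)->EXIT | p1:(1,0)->(2,0)->EXIT | p2:(3,2)->(3,3)
Step 3: p0:escaped | p1:escaped | p2:(3,3)->(3,4)->EXIT

ESCAPED ESCAPED ESCAPED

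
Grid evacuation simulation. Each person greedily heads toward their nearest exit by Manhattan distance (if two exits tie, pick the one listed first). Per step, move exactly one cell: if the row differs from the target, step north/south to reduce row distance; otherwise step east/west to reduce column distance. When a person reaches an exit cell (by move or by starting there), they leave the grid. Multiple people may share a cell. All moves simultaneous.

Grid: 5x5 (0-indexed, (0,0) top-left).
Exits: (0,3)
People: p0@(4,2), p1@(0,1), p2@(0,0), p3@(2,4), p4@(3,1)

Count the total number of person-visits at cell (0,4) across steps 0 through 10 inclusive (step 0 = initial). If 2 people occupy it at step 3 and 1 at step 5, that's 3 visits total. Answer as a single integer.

Step 0: p0@(4,2) p1@(0,1) p2@(0,0) p3@(2,4) p4@(3,1) -> at (0,4): 0 [-], cum=0
Step 1: p0@(3,2) p1@(0,2) p2@(0,1) p3@(1,4) p4@(2,1) -> at (0,4): 0 [-], cum=0
Step 2: p0@(2,2) p1@ESC p2@(0,2) p3@(0,4) p4@(1,1) -> at (0,4): 1 [p3], cum=1
Step 3: p0@(1,2) p1@ESC p2@ESC p3@ESC p4@(0,1) -> at (0,4): 0 [-], cum=1
Step 4: p0@(0,2) p1@ESC p2@ESC p3@ESC p4@(0,2) -> at (0,4): 0 [-], cum=1
Step 5: p0@ESC p1@ESC p2@ESC p3@ESC p4@ESC -> at (0,4): 0 [-], cum=1
Total visits = 1

Answer: 1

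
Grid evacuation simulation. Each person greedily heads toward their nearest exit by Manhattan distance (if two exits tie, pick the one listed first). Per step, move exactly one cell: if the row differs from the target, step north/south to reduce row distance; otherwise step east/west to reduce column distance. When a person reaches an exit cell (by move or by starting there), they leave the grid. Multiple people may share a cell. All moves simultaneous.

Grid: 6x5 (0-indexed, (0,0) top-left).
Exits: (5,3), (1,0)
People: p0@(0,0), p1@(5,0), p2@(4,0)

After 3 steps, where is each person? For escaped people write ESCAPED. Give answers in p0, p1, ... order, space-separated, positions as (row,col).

Step 1: p0:(0,0)->(1,0)->EXIT | p1:(5,0)->(5,1) | p2:(4,0)->(3,0)
Step 2: p0:escaped | p1:(5,1)->(5,2) | p2:(3,0)->(2,0)
Step 3: p0:escaped | p1:(5,2)->(5,3)->EXIT | p2:(2,0)->(1,0)->EXIT

ESCAPED ESCAPED ESCAPED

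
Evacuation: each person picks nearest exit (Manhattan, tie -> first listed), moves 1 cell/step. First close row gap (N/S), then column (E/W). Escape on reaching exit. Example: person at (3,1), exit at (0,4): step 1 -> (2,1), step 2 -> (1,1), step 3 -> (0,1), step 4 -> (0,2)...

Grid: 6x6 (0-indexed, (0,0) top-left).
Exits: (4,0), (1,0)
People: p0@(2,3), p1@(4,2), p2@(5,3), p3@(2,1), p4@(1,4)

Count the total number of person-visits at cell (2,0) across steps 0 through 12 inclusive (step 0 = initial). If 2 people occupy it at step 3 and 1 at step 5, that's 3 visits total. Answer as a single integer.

Step 0: p0@(2,3) p1@(4,2) p2@(5,3) p3@(2,1) p4@(1,4) -> at (2,0): 0 [-], cum=0
Step 1: p0@(1,3) p1@(4,1) p2@(4,3) p3@(1,1) p4@(1,3) -> at (2,0): 0 [-], cum=0
Step 2: p0@(1,2) p1@ESC p2@(4,2) p3@ESC p4@(1,2) -> at (2,0): 0 [-], cum=0
Step 3: p0@(1,1) p1@ESC p2@(4,1) p3@ESC p4@(1,1) -> at (2,0): 0 [-], cum=0
Step 4: p0@ESC p1@ESC p2@ESC p3@ESC p4@ESC -> at (2,0): 0 [-], cum=0
Total visits = 0

Answer: 0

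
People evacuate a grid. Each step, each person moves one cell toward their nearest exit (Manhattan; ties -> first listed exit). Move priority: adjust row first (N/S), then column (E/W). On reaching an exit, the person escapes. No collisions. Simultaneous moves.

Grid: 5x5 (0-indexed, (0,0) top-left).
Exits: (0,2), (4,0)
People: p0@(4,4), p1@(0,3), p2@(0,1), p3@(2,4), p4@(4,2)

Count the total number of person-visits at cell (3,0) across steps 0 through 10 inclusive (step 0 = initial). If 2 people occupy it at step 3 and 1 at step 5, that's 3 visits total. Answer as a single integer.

Answer: 0

Derivation:
Step 0: p0@(4,4) p1@(0,3) p2@(0,1) p3@(2,4) p4@(4,2) -> at (3,0): 0 [-], cum=0
Step 1: p0@(4,3) p1@ESC p2@ESC p3@(1,4) p4@(4,1) -> at (3,0): 0 [-], cum=0
Step 2: p0@(4,2) p1@ESC p2@ESC p3@(0,4) p4@ESC -> at (3,0): 0 [-], cum=0
Step 3: p0@(4,1) p1@ESC p2@ESC p3@(0,3) p4@ESC -> at (3,0): 0 [-], cum=0
Step 4: p0@ESC p1@ESC p2@ESC p3@ESC p4@ESC -> at (3,0): 0 [-], cum=0
Total visits = 0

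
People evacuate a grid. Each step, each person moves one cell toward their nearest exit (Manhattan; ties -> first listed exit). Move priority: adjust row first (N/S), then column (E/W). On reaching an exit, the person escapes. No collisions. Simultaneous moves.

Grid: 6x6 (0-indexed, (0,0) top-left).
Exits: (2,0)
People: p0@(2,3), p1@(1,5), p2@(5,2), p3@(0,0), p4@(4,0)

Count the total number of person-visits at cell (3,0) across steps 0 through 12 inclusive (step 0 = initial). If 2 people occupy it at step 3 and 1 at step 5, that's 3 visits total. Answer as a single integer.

Step 0: p0@(2,3) p1@(1,5) p2@(5,2) p3@(0,0) p4@(4,0) -> at (3,0): 0 [-], cum=0
Step 1: p0@(2,2) p1@(2,5) p2@(4,2) p3@(1,0) p4@(3,0) -> at (3,0): 1 [p4], cum=1
Step 2: p0@(2,1) p1@(2,4) p2@(3,2) p3@ESC p4@ESC -> at (3,0): 0 [-], cum=1
Step 3: p0@ESC p1@(2,3) p2@(2,2) p3@ESC p4@ESC -> at (3,0): 0 [-], cum=1
Step 4: p0@ESC p1@(2,2) p2@(2,1) p3@ESC p4@ESC -> at (3,0): 0 [-], cum=1
Step 5: p0@ESC p1@(2,1) p2@ESC p3@ESC p4@ESC -> at (3,0): 0 [-], cum=1
Step 6: p0@ESC p1@ESC p2@ESC p3@ESC p4@ESC -> at (3,0): 0 [-], cum=1
Total visits = 1

Answer: 1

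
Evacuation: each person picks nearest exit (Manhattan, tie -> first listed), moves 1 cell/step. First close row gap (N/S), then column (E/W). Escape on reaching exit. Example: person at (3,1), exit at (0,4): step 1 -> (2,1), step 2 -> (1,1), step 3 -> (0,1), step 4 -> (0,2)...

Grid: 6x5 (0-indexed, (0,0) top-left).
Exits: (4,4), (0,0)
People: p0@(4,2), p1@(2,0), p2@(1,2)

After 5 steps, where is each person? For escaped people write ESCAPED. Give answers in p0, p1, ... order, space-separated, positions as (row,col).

Step 1: p0:(4,2)->(4,3) | p1:(2,0)->(1,0) | p2:(1,2)->(0,2)
Step 2: p0:(4,3)->(4,4)->EXIT | p1:(1,0)->(0,0)->EXIT | p2:(0,2)->(0,1)
Step 3: p0:escaped | p1:escaped | p2:(0,1)->(0,0)->EXIT

ESCAPED ESCAPED ESCAPED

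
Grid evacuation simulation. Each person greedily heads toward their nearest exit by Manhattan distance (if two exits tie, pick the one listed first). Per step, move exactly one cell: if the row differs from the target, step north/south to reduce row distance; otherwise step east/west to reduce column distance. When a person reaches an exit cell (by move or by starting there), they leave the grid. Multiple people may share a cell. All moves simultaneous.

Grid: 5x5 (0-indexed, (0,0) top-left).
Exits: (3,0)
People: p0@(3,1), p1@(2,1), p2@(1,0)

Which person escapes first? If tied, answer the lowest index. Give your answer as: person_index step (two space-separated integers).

Answer: 0 1

Derivation:
Step 1: p0:(3,1)->(3,0)->EXIT | p1:(2,1)->(3,1) | p2:(1,0)->(2,0)
Step 2: p0:escaped | p1:(3,1)->(3,0)->EXIT | p2:(2,0)->(3,0)->EXIT
Exit steps: [1, 2, 2]
First to escape: p0 at step 1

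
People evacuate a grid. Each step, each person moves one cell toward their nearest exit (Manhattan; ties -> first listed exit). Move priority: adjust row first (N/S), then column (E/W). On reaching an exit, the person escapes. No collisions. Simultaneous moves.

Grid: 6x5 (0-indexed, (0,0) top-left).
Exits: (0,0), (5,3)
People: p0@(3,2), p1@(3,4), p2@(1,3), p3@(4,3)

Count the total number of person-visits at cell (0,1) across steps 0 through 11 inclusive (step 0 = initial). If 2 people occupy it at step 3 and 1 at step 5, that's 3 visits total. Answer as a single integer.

Step 0: p0@(3,2) p1@(3,4) p2@(1,3) p3@(4,3) -> at (0,1): 0 [-], cum=0
Step 1: p0@(4,2) p1@(4,4) p2@(0,3) p3@ESC -> at (0,1): 0 [-], cum=0
Step 2: p0@(5,2) p1@(5,4) p2@(0,2) p3@ESC -> at (0,1): 0 [-], cum=0
Step 3: p0@ESC p1@ESC p2@(0,1) p3@ESC -> at (0,1): 1 [p2], cum=1
Step 4: p0@ESC p1@ESC p2@ESC p3@ESC -> at (0,1): 0 [-], cum=1
Total visits = 1

Answer: 1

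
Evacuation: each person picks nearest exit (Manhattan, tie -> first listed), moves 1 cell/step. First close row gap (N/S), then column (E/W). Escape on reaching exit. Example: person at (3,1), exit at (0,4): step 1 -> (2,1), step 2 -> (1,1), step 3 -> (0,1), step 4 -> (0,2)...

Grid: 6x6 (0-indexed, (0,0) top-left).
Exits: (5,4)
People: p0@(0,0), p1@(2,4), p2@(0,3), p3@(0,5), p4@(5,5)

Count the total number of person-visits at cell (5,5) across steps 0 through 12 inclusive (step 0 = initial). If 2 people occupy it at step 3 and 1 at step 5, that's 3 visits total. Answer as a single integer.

Step 0: p0@(0,0) p1@(2,4) p2@(0,3) p3@(0,5) p4@(5,5) -> at (5,5): 1 [p4], cum=1
Step 1: p0@(1,0) p1@(3,4) p2@(1,3) p3@(1,5) p4@ESC -> at (5,5): 0 [-], cum=1
Step 2: p0@(2,0) p1@(4,4) p2@(2,3) p3@(2,5) p4@ESC -> at (5,5): 0 [-], cum=1
Step 3: p0@(3,0) p1@ESC p2@(3,3) p3@(3,5) p4@ESC -> at (5,5): 0 [-], cum=1
Step 4: p0@(4,0) p1@ESC p2@(4,3) p3@(4,5) p4@ESC -> at (5,5): 0 [-], cum=1
Step 5: p0@(5,0) p1@ESC p2@(5,3) p3@(5,5) p4@ESC -> at (5,5): 1 [p3], cum=2
Step 6: p0@(5,1) p1@ESC p2@ESC p3@ESC p4@ESC -> at (5,5): 0 [-], cum=2
Step 7: p0@(5,2) p1@ESC p2@ESC p3@ESC p4@ESC -> at (5,5): 0 [-], cum=2
Step 8: p0@(5,3) p1@ESC p2@ESC p3@ESC p4@ESC -> at (5,5): 0 [-], cum=2
Step 9: p0@ESC p1@ESC p2@ESC p3@ESC p4@ESC -> at (5,5): 0 [-], cum=2
Total visits = 2

Answer: 2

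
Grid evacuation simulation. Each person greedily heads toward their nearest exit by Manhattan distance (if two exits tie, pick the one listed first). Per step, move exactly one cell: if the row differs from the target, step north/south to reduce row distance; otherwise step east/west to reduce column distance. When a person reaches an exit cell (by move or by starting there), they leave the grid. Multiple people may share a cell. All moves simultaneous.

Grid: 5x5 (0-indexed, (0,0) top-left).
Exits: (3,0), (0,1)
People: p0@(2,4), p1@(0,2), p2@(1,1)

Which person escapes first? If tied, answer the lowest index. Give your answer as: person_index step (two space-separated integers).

Answer: 1 1

Derivation:
Step 1: p0:(2,4)->(3,4) | p1:(0,2)->(0,1)->EXIT | p2:(1,1)->(0,1)->EXIT
Step 2: p0:(3,4)->(3,3) | p1:escaped | p2:escaped
Step 3: p0:(3,3)->(3,2) | p1:escaped | p2:escaped
Step 4: p0:(3,2)->(3,1) | p1:escaped | p2:escaped
Step 5: p0:(3,1)->(3,0)->EXIT | p1:escaped | p2:escaped
Exit steps: [5, 1, 1]
First to escape: p1 at step 1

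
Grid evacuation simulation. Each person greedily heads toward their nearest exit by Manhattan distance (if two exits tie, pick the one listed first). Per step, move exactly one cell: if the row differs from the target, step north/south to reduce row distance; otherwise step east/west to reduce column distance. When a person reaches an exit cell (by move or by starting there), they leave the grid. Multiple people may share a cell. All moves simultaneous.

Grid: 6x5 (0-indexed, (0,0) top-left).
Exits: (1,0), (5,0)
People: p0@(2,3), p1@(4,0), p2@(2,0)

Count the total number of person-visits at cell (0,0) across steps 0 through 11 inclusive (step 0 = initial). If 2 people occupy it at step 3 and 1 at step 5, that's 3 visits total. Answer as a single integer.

Step 0: p0@(2,3) p1@(4,0) p2@(2,0) -> at (0,0): 0 [-], cum=0
Step 1: p0@(1,3) p1@ESC p2@ESC -> at (0,0): 0 [-], cum=0
Step 2: p0@(1,2) p1@ESC p2@ESC -> at (0,0): 0 [-], cum=0
Step 3: p0@(1,1) p1@ESC p2@ESC -> at (0,0): 0 [-], cum=0
Step 4: p0@ESC p1@ESC p2@ESC -> at (0,0): 0 [-], cum=0
Total visits = 0

Answer: 0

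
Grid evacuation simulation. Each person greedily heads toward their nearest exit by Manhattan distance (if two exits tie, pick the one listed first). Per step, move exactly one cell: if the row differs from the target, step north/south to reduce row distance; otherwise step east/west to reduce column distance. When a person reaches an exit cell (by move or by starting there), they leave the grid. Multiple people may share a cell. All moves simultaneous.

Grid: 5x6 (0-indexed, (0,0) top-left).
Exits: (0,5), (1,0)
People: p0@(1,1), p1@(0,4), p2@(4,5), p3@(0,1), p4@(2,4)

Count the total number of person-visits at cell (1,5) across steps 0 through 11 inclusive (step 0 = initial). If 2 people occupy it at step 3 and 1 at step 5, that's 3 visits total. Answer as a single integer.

Answer: 1

Derivation:
Step 0: p0@(1,1) p1@(0,4) p2@(4,5) p3@(0,1) p4@(2,4) -> at (1,5): 0 [-], cum=0
Step 1: p0@ESC p1@ESC p2@(3,5) p3@(1,1) p4@(1,4) -> at (1,5): 0 [-], cum=0
Step 2: p0@ESC p1@ESC p2@(2,5) p3@ESC p4@(0,4) -> at (1,5): 0 [-], cum=0
Step 3: p0@ESC p1@ESC p2@(1,5) p3@ESC p4@ESC -> at (1,5): 1 [p2], cum=1
Step 4: p0@ESC p1@ESC p2@ESC p3@ESC p4@ESC -> at (1,5): 0 [-], cum=1
Total visits = 1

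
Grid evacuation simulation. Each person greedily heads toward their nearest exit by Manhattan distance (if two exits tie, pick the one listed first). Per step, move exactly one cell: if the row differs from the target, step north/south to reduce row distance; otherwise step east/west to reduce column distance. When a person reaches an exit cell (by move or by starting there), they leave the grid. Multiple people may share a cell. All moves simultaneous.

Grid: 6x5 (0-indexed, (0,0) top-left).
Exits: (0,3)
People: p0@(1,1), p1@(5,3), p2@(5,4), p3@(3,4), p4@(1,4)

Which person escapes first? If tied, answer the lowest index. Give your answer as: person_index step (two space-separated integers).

Step 1: p0:(1,1)->(0,1) | p1:(5,3)->(4,3) | p2:(5,4)->(4,4) | p3:(3,4)->(2,4) | p4:(1,4)->(0,4)
Step 2: p0:(0,1)->(0,2) | p1:(4,3)->(3,3) | p2:(4,4)->(3,4) | p3:(2,4)->(1,4) | p4:(0,4)->(0,3)->EXIT
Step 3: p0:(0,2)->(0,3)->EXIT | p1:(3,3)->(2,3) | p2:(3,4)->(2,4) | p3:(1,4)->(0,4) | p4:escaped
Step 4: p0:escaped | p1:(2,3)->(1,3) | p2:(2,4)->(1,4) | p3:(0,4)->(0,3)->EXIT | p4:escaped
Step 5: p0:escaped | p1:(1,3)->(0,3)->EXIT | p2:(1,4)->(0,4) | p3:escaped | p4:escaped
Step 6: p0:escaped | p1:escaped | p2:(0,4)->(0,3)->EXIT | p3:escaped | p4:escaped
Exit steps: [3, 5, 6, 4, 2]
First to escape: p4 at step 2

Answer: 4 2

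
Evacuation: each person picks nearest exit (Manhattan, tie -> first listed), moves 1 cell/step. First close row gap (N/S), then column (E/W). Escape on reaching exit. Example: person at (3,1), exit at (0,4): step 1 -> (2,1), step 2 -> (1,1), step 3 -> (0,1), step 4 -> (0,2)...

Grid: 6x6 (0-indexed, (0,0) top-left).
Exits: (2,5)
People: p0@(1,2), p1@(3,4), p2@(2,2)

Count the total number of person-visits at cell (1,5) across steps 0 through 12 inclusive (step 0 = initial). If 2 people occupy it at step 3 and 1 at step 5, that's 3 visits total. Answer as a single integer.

Step 0: p0@(1,2) p1@(3,4) p2@(2,2) -> at (1,5): 0 [-], cum=0
Step 1: p0@(2,2) p1@(2,4) p2@(2,3) -> at (1,5): 0 [-], cum=0
Step 2: p0@(2,3) p1@ESC p2@(2,4) -> at (1,5): 0 [-], cum=0
Step 3: p0@(2,4) p1@ESC p2@ESC -> at (1,5): 0 [-], cum=0
Step 4: p0@ESC p1@ESC p2@ESC -> at (1,5): 0 [-], cum=0
Total visits = 0

Answer: 0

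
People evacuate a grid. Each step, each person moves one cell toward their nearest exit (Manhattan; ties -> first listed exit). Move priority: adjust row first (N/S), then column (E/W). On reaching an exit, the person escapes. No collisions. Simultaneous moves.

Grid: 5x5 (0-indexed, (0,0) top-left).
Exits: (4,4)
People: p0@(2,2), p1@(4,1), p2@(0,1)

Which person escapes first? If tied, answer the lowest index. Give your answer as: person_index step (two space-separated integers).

Answer: 1 3

Derivation:
Step 1: p0:(2,2)->(3,2) | p1:(4,1)->(4,2) | p2:(0,1)->(1,1)
Step 2: p0:(3,2)->(4,2) | p1:(4,2)->(4,3) | p2:(1,1)->(2,1)
Step 3: p0:(4,2)->(4,3) | p1:(4,3)->(4,4)->EXIT | p2:(2,1)->(3,1)
Step 4: p0:(4,3)->(4,4)->EXIT | p1:escaped | p2:(3,1)->(4,1)
Step 5: p0:escaped | p1:escaped | p2:(4,1)->(4,2)
Step 6: p0:escaped | p1:escaped | p2:(4,2)->(4,3)
Step 7: p0:escaped | p1:escaped | p2:(4,3)->(4,4)->EXIT
Exit steps: [4, 3, 7]
First to escape: p1 at step 3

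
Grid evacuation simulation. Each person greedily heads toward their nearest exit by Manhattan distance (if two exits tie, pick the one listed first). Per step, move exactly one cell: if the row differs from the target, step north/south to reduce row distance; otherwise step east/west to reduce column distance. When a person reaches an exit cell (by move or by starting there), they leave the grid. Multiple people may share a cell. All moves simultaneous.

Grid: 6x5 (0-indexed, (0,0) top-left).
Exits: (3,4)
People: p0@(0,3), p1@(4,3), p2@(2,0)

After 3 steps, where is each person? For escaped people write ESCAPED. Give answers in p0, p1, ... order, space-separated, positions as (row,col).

Step 1: p0:(0,3)->(1,3) | p1:(4,3)->(3,3) | p2:(2,0)->(3,0)
Step 2: p0:(1,3)->(2,3) | p1:(3,3)->(3,4)->EXIT | p2:(3,0)->(3,1)
Step 3: p0:(2,3)->(3,3) | p1:escaped | p2:(3,1)->(3,2)

(3,3) ESCAPED (3,2)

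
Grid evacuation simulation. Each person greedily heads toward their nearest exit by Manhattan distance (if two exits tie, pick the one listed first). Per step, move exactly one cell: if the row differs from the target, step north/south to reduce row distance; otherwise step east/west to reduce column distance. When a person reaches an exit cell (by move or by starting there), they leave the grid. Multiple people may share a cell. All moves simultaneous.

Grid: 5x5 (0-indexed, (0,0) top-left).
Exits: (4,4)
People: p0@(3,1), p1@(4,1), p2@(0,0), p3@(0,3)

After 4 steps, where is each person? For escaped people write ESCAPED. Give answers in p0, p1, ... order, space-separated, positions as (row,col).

Step 1: p0:(3,1)->(4,1) | p1:(4,1)->(4,2) | p2:(0,0)->(1,0) | p3:(0,3)->(1,3)
Step 2: p0:(4,1)->(4,2) | p1:(4,2)->(4,3) | p2:(1,0)->(2,0) | p3:(1,3)->(2,3)
Step 3: p0:(4,2)->(4,3) | p1:(4,3)->(4,4)->EXIT | p2:(2,0)->(3,0) | p3:(2,3)->(3,3)
Step 4: p0:(4,3)->(4,4)->EXIT | p1:escaped | p2:(3,0)->(4,0) | p3:(3,3)->(4,3)

ESCAPED ESCAPED (4,0) (4,3)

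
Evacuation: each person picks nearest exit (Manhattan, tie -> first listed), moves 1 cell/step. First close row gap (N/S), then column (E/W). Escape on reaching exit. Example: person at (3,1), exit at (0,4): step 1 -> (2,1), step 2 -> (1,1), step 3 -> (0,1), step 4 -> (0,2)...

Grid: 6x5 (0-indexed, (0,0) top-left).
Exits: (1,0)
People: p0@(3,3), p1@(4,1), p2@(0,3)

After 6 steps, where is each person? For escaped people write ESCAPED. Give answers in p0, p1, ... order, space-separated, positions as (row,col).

Step 1: p0:(3,3)->(2,3) | p1:(4,1)->(3,1) | p2:(0,3)->(1,3)
Step 2: p0:(2,3)->(1,3) | p1:(3,1)->(2,1) | p2:(1,3)->(1,2)
Step 3: p0:(1,3)->(1,2) | p1:(2,1)->(1,1) | p2:(1,2)->(1,1)
Step 4: p0:(1,2)->(1,1) | p1:(1,1)->(1,0)->EXIT | p2:(1,1)->(1,0)->EXIT
Step 5: p0:(1,1)->(1,0)->EXIT | p1:escaped | p2:escaped

ESCAPED ESCAPED ESCAPED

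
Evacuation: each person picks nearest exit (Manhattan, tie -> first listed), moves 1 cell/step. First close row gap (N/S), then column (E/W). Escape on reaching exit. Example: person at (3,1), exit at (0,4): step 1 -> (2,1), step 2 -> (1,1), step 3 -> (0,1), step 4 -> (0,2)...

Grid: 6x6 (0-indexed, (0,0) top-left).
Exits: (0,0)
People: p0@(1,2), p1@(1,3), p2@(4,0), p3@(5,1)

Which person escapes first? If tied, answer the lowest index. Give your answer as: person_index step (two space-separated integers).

Step 1: p0:(1,2)->(0,2) | p1:(1,3)->(0,3) | p2:(4,0)->(3,0) | p3:(5,1)->(4,1)
Step 2: p0:(0,2)->(0,1) | p1:(0,3)->(0,2) | p2:(3,0)->(2,0) | p3:(4,1)->(3,1)
Step 3: p0:(0,1)->(0,0)->EXIT | p1:(0,2)->(0,1) | p2:(2,0)->(1,0) | p3:(3,1)->(2,1)
Step 4: p0:escaped | p1:(0,1)->(0,0)->EXIT | p2:(1,0)->(0,0)->EXIT | p3:(2,1)->(1,1)
Step 5: p0:escaped | p1:escaped | p2:escaped | p3:(1,1)->(0,1)
Step 6: p0:escaped | p1:escaped | p2:escaped | p3:(0,1)->(0,0)->EXIT
Exit steps: [3, 4, 4, 6]
First to escape: p0 at step 3

Answer: 0 3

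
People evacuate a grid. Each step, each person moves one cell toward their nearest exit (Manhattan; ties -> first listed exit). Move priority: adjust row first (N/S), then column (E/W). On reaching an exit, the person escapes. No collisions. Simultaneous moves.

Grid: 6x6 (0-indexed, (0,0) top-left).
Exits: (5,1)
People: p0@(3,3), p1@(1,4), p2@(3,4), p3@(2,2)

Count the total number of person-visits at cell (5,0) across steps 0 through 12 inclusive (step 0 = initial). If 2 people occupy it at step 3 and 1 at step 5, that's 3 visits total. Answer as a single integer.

Step 0: p0@(3,3) p1@(1,4) p2@(3,4) p3@(2,2) -> at (5,0): 0 [-], cum=0
Step 1: p0@(4,3) p1@(2,4) p2@(4,4) p3@(3,2) -> at (5,0): 0 [-], cum=0
Step 2: p0@(5,3) p1@(3,4) p2@(5,4) p3@(4,2) -> at (5,0): 0 [-], cum=0
Step 3: p0@(5,2) p1@(4,4) p2@(5,3) p3@(5,2) -> at (5,0): 0 [-], cum=0
Step 4: p0@ESC p1@(5,4) p2@(5,2) p3@ESC -> at (5,0): 0 [-], cum=0
Step 5: p0@ESC p1@(5,3) p2@ESC p3@ESC -> at (5,0): 0 [-], cum=0
Step 6: p0@ESC p1@(5,2) p2@ESC p3@ESC -> at (5,0): 0 [-], cum=0
Step 7: p0@ESC p1@ESC p2@ESC p3@ESC -> at (5,0): 0 [-], cum=0
Total visits = 0

Answer: 0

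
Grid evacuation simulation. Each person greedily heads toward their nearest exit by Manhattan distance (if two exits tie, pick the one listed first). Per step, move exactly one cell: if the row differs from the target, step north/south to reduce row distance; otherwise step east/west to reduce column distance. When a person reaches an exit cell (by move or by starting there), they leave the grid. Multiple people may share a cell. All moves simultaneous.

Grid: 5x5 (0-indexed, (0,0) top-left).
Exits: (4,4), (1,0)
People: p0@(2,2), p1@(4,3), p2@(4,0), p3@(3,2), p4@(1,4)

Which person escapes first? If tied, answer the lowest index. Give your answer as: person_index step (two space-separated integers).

Step 1: p0:(2,2)->(1,2) | p1:(4,3)->(4,4)->EXIT | p2:(4,0)->(3,0) | p3:(3,2)->(4,2) | p4:(1,4)->(2,4)
Step 2: p0:(1,2)->(1,1) | p1:escaped | p2:(3,0)->(2,0) | p3:(4,2)->(4,3) | p4:(2,4)->(3,4)
Step 3: p0:(1,1)->(1,0)->EXIT | p1:escaped | p2:(2,0)->(1,0)->EXIT | p3:(4,3)->(4,4)->EXIT | p4:(3,4)->(4,4)->EXIT
Exit steps: [3, 1, 3, 3, 3]
First to escape: p1 at step 1

Answer: 1 1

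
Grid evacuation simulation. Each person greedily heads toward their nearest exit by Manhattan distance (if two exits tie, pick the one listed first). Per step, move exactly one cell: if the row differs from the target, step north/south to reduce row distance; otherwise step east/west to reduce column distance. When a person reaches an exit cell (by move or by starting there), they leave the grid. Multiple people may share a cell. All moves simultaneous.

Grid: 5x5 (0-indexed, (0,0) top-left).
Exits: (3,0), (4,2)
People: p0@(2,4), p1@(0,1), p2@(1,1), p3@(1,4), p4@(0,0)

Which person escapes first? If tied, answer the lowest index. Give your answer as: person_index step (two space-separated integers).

Step 1: p0:(2,4)->(3,4) | p1:(0,1)->(1,1) | p2:(1,1)->(2,1) | p3:(1,4)->(2,4) | p4:(0,0)->(1,0)
Step 2: p0:(3,4)->(4,4) | p1:(1,1)->(2,1) | p2:(2,1)->(3,1) | p3:(2,4)->(3,4) | p4:(1,0)->(2,0)
Step 3: p0:(4,4)->(4,3) | p1:(2,1)->(3,1) | p2:(3,1)->(3,0)->EXIT | p3:(3,4)->(4,4) | p4:(2,0)->(3,0)->EXIT
Step 4: p0:(4,3)->(4,2)->EXIT | p1:(3,1)->(3,0)->EXIT | p2:escaped | p3:(4,4)->(4,3) | p4:escaped
Step 5: p0:escaped | p1:escaped | p2:escaped | p3:(4,3)->(4,2)->EXIT | p4:escaped
Exit steps: [4, 4, 3, 5, 3]
First to escape: p2 at step 3

Answer: 2 3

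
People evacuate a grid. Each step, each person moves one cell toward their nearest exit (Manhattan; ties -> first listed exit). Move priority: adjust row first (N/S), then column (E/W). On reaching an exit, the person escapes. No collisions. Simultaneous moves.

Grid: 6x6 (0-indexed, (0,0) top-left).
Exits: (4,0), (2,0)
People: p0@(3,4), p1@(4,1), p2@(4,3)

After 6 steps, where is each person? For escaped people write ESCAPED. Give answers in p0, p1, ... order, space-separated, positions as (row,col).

Step 1: p0:(3,4)->(4,4) | p1:(4,1)->(4,0)->EXIT | p2:(4,3)->(4,2)
Step 2: p0:(4,4)->(4,3) | p1:escaped | p2:(4,2)->(4,1)
Step 3: p0:(4,3)->(4,2) | p1:escaped | p2:(4,1)->(4,0)->EXIT
Step 4: p0:(4,2)->(4,1) | p1:escaped | p2:escaped
Step 5: p0:(4,1)->(4,0)->EXIT | p1:escaped | p2:escaped

ESCAPED ESCAPED ESCAPED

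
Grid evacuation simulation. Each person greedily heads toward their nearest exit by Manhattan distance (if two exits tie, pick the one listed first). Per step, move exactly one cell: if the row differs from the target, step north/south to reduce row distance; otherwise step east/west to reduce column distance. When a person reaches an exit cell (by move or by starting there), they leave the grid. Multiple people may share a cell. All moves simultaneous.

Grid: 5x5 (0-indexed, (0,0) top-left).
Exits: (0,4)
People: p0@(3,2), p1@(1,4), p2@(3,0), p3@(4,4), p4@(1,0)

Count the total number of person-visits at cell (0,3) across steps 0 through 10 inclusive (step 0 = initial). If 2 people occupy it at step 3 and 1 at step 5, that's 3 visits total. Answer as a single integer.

Answer: 3

Derivation:
Step 0: p0@(3,2) p1@(1,4) p2@(3,0) p3@(4,4) p4@(1,0) -> at (0,3): 0 [-], cum=0
Step 1: p0@(2,2) p1@ESC p2@(2,0) p3@(3,4) p4@(0,0) -> at (0,3): 0 [-], cum=0
Step 2: p0@(1,2) p1@ESC p2@(1,0) p3@(2,4) p4@(0,1) -> at (0,3): 0 [-], cum=0
Step 3: p0@(0,2) p1@ESC p2@(0,0) p3@(1,4) p4@(0,2) -> at (0,3): 0 [-], cum=0
Step 4: p0@(0,3) p1@ESC p2@(0,1) p3@ESC p4@(0,3) -> at (0,3): 2 [p0,p4], cum=2
Step 5: p0@ESC p1@ESC p2@(0,2) p3@ESC p4@ESC -> at (0,3): 0 [-], cum=2
Step 6: p0@ESC p1@ESC p2@(0,3) p3@ESC p4@ESC -> at (0,3): 1 [p2], cum=3
Step 7: p0@ESC p1@ESC p2@ESC p3@ESC p4@ESC -> at (0,3): 0 [-], cum=3
Total visits = 3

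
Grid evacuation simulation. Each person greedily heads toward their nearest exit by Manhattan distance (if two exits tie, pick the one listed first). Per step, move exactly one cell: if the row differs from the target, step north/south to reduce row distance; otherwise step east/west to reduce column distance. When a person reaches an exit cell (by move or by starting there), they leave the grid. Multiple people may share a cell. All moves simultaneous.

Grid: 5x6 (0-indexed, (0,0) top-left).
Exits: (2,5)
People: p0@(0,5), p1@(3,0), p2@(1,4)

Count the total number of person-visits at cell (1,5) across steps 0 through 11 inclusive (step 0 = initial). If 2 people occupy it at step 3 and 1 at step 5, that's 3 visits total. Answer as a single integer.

Step 0: p0@(0,5) p1@(3,0) p2@(1,4) -> at (1,5): 0 [-], cum=0
Step 1: p0@(1,5) p1@(2,0) p2@(2,4) -> at (1,5): 1 [p0], cum=1
Step 2: p0@ESC p1@(2,1) p2@ESC -> at (1,5): 0 [-], cum=1
Step 3: p0@ESC p1@(2,2) p2@ESC -> at (1,5): 0 [-], cum=1
Step 4: p0@ESC p1@(2,3) p2@ESC -> at (1,5): 0 [-], cum=1
Step 5: p0@ESC p1@(2,4) p2@ESC -> at (1,5): 0 [-], cum=1
Step 6: p0@ESC p1@ESC p2@ESC -> at (1,5): 0 [-], cum=1
Total visits = 1

Answer: 1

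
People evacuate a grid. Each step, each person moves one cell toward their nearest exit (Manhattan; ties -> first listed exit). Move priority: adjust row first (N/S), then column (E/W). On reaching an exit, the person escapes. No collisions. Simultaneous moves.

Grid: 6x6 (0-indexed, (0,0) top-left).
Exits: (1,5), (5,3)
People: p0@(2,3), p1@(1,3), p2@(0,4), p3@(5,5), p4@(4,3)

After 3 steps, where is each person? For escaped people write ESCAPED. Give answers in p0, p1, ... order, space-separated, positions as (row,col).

Step 1: p0:(2,3)->(1,3) | p1:(1,3)->(1,4) | p2:(0,4)->(1,4) | p3:(5,5)->(5,4) | p4:(4,3)->(5,3)->EXIT
Step 2: p0:(1,3)->(1,4) | p1:(1,4)->(1,5)->EXIT | p2:(1,4)->(1,5)->EXIT | p3:(5,4)->(5,3)->EXIT | p4:escaped
Step 3: p0:(1,4)->(1,5)->EXIT | p1:escaped | p2:escaped | p3:escaped | p4:escaped

ESCAPED ESCAPED ESCAPED ESCAPED ESCAPED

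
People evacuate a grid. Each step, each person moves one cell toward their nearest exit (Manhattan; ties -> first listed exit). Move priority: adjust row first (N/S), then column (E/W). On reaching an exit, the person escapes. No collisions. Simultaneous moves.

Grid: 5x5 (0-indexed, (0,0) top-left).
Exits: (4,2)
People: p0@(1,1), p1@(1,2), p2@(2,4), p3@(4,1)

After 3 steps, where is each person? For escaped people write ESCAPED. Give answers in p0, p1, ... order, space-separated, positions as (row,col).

Step 1: p0:(1,1)->(2,1) | p1:(1,2)->(2,2) | p2:(2,4)->(3,4) | p3:(4,1)->(4,2)->EXIT
Step 2: p0:(2,1)->(3,1) | p1:(2,2)->(3,2) | p2:(3,4)->(4,4) | p3:escaped
Step 3: p0:(3,1)->(4,1) | p1:(3,2)->(4,2)->EXIT | p2:(4,4)->(4,3) | p3:escaped

(4,1) ESCAPED (4,3) ESCAPED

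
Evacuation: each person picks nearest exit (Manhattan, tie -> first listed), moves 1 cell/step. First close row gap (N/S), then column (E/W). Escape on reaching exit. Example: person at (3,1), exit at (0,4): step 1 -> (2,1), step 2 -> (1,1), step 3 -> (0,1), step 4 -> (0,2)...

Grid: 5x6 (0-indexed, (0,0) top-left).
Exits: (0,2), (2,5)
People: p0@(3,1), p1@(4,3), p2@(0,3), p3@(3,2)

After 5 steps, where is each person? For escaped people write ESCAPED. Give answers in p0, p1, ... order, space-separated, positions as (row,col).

Step 1: p0:(3,1)->(2,1) | p1:(4,3)->(3,3) | p2:(0,3)->(0,2)->EXIT | p3:(3,2)->(2,2)
Step 2: p0:(2,1)->(1,1) | p1:(3,3)->(2,3) | p2:escaped | p3:(2,2)->(1,2)
Step 3: p0:(1,1)->(0,1) | p1:(2,3)->(2,4) | p2:escaped | p3:(1,2)->(0,2)->EXIT
Step 4: p0:(0,1)->(0,2)->EXIT | p1:(2,4)->(2,5)->EXIT | p2:escaped | p3:escaped

ESCAPED ESCAPED ESCAPED ESCAPED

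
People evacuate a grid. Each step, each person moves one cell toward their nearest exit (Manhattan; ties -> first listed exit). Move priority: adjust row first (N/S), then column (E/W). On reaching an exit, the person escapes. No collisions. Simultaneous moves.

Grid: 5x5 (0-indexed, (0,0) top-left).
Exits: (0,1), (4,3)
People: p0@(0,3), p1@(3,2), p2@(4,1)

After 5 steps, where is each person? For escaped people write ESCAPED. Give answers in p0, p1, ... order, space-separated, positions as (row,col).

Step 1: p0:(0,3)->(0,2) | p1:(3,2)->(4,2) | p2:(4,1)->(4,2)
Step 2: p0:(0,2)->(0,1)->EXIT | p1:(4,2)->(4,3)->EXIT | p2:(4,2)->(4,3)->EXIT

ESCAPED ESCAPED ESCAPED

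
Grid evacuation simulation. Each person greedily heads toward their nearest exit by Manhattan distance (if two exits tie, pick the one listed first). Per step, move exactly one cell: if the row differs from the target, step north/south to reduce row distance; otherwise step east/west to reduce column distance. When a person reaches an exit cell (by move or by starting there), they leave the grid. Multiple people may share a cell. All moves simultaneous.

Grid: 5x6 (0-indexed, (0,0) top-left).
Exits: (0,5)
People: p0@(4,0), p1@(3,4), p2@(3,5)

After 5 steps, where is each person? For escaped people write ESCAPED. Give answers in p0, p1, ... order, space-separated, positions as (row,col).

Step 1: p0:(4,0)->(3,0) | p1:(3,4)->(2,4) | p2:(3,5)->(2,5)
Step 2: p0:(3,0)->(2,0) | p1:(2,4)->(1,4) | p2:(2,5)->(1,5)
Step 3: p0:(2,0)->(1,0) | p1:(1,4)->(0,4) | p2:(1,5)->(0,5)->EXIT
Step 4: p0:(1,0)->(0,0) | p1:(0,4)->(0,5)->EXIT | p2:escaped
Step 5: p0:(0,0)->(0,1) | p1:escaped | p2:escaped

(0,1) ESCAPED ESCAPED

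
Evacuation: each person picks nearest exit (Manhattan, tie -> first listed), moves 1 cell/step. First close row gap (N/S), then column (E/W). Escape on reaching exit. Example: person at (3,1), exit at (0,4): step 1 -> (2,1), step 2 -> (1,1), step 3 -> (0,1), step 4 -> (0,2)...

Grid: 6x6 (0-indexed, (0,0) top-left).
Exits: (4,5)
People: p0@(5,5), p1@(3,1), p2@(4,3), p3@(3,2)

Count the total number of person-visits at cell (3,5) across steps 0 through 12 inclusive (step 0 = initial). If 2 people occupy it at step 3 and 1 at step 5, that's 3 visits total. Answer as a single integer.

Answer: 0

Derivation:
Step 0: p0@(5,5) p1@(3,1) p2@(4,3) p3@(3,2) -> at (3,5): 0 [-], cum=0
Step 1: p0@ESC p1@(4,1) p2@(4,4) p3@(4,2) -> at (3,5): 0 [-], cum=0
Step 2: p0@ESC p1@(4,2) p2@ESC p3@(4,3) -> at (3,5): 0 [-], cum=0
Step 3: p0@ESC p1@(4,3) p2@ESC p3@(4,4) -> at (3,5): 0 [-], cum=0
Step 4: p0@ESC p1@(4,4) p2@ESC p3@ESC -> at (3,5): 0 [-], cum=0
Step 5: p0@ESC p1@ESC p2@ESC p3@ESC -> at (3,5): 0 [-], cum=0
Total visits = 0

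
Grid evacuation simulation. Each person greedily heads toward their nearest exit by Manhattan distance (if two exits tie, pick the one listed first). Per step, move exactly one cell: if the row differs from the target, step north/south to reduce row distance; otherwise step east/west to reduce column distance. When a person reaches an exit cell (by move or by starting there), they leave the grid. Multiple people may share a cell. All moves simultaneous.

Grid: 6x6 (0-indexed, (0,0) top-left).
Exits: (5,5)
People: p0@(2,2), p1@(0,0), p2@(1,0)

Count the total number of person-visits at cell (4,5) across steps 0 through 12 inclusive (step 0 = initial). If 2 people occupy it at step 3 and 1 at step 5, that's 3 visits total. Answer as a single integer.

Step 0: p0@(2,2) p1@(0,0) p2@(1,0) -> at (4,5): 0 [-], cum=0
Step 1: p0@(3,2) p1@(1,0) p2@(2,0) -> at (4,5): 0 [-], cum=0
Step 2: p0@(4,2) p1@(2,0) p2@(3,0) -> at (4,5): 0 [-], cum=0
Step 3: p0@(5,2) p1@(3,0) p2@(4,0) -> at (4,5): 0 [-], cum=0
Step 4: p0@(5,3) p1@(4,0) p2@(5,0) -> at (4,5): 0 [-], cum=0
Step 5: p0@(5,4) p1@(5,0) p2@(5,1) -> at (4,5): 0 [-], cum=0
Step 6: p0@ESC p1@(5,1) p2@(5,2) -> at (4,5): 0 [-], cum=0
Step 7: p0@ESC p1@(5,2) p2@(5,3) -> at (4,5): 0 [-], cum=0
Step 8: p0@ESC p1@(5,3) p2@(5,4) -> at (4,5): 0 [-], cum=0
Step 9: p0@ESC p1@(5,4) p2@ESC -> at (4,5): 0 [-], cum=0
Step 10: p0@ESC p1@ESC p2@ESC -> at (4,5): 0 [-], cum=0
Total visits = 0

Answer: 0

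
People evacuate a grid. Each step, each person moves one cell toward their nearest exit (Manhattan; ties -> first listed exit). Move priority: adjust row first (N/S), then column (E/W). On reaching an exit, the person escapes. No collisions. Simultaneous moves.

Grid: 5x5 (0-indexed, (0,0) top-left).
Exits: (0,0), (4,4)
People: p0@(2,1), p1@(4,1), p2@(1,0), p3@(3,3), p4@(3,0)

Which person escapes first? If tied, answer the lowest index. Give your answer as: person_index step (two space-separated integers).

Answer: 2 1

Derivation:
Step 1: p0:(2,1)->(1,1) | p1:(4,1)->(4,2) | p2:(1,0)->(0,0)->EXIT | p3:(3,3)->(4,3) | p4:(3,0)->(2,0)
Step 2: p0:(1,1)->(0,1) | p1:(4,2)->(4,3) | p2:escaped | p3:(4,3)->(4,4)->EXIT | p4:(2,0)->(1,0)
Step 3: p0:(0,1)->(0,0)->EXIT | p1:(4,3)->(4,4)->EXIT | p2:escaped | p3:escaped | p4:(1,0)->(0,0)->EXIT
Exit steps: [3, 3, 1, 2, 3]
First to escape: p2 at step 1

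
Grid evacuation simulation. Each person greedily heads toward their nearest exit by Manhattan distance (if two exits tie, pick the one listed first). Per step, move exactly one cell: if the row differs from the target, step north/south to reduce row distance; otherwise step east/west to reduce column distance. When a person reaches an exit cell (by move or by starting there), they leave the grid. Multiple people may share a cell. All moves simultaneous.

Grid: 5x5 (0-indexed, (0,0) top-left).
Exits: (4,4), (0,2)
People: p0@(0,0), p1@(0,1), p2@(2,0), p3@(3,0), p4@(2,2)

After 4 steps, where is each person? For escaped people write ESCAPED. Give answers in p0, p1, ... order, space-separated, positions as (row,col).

Step 1: p0:(0,0)->(0,1) | p1:(0,1)->(0,2)->EXIT | p2:(2,0)->(1,0) | p3:(3,0)->(4,0) | p4:(2,2)->(1,2)
Step 2: p0:(0,1)->(0,2)->EXIT | p1:escaped | p2:(1,0)->(0,0) | p3:(4,0)->(4,1) | p4:(1,2)->(0,2)->EXIT
Step 3: p0:escaped | p1:escaped | p2:(0,0)->(0,1) | p3:(4,1)->(4,2) | p4:escaped
Step 4: p0:escaped | p1:escaped | p2:(0,1)->(0,2)->EXIT | p3:(4,2)->(4,3) | p4:escaped

ESCAPED ESCAPED ESCAPED (4,3) ESCAPED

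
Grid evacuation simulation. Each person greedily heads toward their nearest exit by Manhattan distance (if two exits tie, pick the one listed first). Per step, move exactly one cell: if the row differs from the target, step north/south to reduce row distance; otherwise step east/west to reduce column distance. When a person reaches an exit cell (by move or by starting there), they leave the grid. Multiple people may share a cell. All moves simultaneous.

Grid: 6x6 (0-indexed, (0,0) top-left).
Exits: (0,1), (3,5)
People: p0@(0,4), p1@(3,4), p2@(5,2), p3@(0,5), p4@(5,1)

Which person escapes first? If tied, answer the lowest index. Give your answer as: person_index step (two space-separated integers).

Answer: 1 1

Derivation:
Step 1: p0:(0,4)->(0,3) | p1:(3,4)->(3,5)->EXIT | p2:(5,2)->(4,2) | p3:(0,5)->(1,5) | p4:(5,1)->(4,1)
Step 2: p0:(0,3)->(0,2) | p1:escaped | p2:(4,2)->(3,2) | p3:(1,5)->(2,5) | p4:(4,1)->(3,1)
Step 3: p0:(0,2)->(0,1)->EXIT | p1:escaped | p2:(3,2)->(3,3) | p3:(2,5)->(3,5)->EXIT | p4:(3,1)->(2,1)
Step 4: p0:escaped | p1:escaped | p2:(3,3)->(3,4) | p3:escaped | p4:(2,1)->(1,1)
Step 5: p0:escaped | p1:escaped | p2:(3,4)->(3,5)->EXIT | p3:escaped | p4:(1,1)->(0,1)->EXIT
Exit steps: [3, 1, 5, 3, 5]
First to escape: p1 at step 1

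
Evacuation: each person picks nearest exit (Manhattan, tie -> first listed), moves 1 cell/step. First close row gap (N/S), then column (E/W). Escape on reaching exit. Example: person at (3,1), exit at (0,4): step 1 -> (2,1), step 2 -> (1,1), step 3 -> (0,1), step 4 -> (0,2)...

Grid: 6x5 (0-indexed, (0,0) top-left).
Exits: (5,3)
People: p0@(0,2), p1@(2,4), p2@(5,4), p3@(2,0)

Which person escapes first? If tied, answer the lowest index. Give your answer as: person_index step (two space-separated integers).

Answer: 2 1

Derivation:
Step 1: p0:(0,2)->(1,2) | p1:(2,4)->(3,4) | p2:(5,4)->(5,3)->EXIT | p3:(2,0)->(3,0)
Step 2: p0:(1,2)->(2,2) | p1:(3,4)->(4,4) | p2:escaped | p3:(3,0)->(4,0)
Step 3: p0:(2,2)->(3,2) | p1:(4,4)->(5,4) | p2:escaped | p3:(4,0)->(5,0)
Step 4: p0:(3,2)->(4,2) | p1:(5,4)->(5,3)->EXIT | p2:escaped | p3:(5,0)->(5,1)
Step 5: p0:(4,2)->(5,2) | p1:escaped | p2:escaped | p3:(5,1)->(5,2)
Step 6: p0:(5,2)->(5,3)->EXIT | p1:escaped | p2:escaped | p3:(5,2)->(5,3)->EXIT
Exit steps: [6, 4, 1, 6]
First to escape: p2 at step 1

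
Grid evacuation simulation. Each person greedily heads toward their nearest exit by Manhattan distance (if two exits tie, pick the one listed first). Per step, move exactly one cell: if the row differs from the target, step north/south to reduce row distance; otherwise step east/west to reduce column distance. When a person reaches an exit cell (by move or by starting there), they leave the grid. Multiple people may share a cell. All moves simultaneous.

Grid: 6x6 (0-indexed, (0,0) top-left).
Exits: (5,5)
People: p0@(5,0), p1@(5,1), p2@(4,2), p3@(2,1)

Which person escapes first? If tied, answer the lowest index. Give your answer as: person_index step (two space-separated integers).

Step 1: p0:(5,0)->(5,1) | p1:(5,1)->(5,2) | p2:(4,2)->(5,2) | p3:(2,1)->(3,1)
Step 2: p0:(5,1)->(5,2) | p1:(5,2)->(5,3) | p2:(5,2)->(5,3) | p3:(3,1)->(4,1)
Step 3: p0:(5,2)->(5,3) | p1:(5,3)->(5,4) | p2:(5,3)->(5,4) | p3:(4,1)->(5,1)
Step 4: p0:(5,3)->(5,4) | p1:(5,4)->(5,5)->EXIT | p2:(5,4)->(5,5)->EXIT | p3:(5,1)->(5,2)
Step 5: p0:(5,4)->(5,5)->EXIT | p1:escaped | p2:escaped | p3:(5,2)->(5,3)
Step 6: p0:escaped | p1:escaped | p2:escaped | p3:(5,3)->(5,4)
Step 7: p0:escaped | p1:escaped | p2:escaped | p3:(5,4)->(5,5)->EXIT
Exit steps: [5, 4, 4, 7]
First to escape: p1 at step 4

Answer: 1 4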